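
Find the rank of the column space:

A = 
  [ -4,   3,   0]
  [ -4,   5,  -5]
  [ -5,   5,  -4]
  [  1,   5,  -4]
Row reduce:
R2 → R2 - (1)·R1
R3 → R3 - (5/4)·R1
R4 → R4 + (1/4)·R1
R3 → R3 - (5/8)·R2
R4 → R4 - (23/8)·R2
R4 → R4 + (83/7)·R3
REF = 
  [  -4,    3,    0]
  [   0,    2,   -5]
  [   0,    0, -7/8]
  [   0,    0,    0]
Pivot columns: 1, 2, 3 → 3 pivots.
dim(Col(A)) = number of pivot columns = 3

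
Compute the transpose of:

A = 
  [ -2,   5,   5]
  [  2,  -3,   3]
Aᵀ = 
  [ -2,   2]
  [  5,  -3]
  [  5,   3]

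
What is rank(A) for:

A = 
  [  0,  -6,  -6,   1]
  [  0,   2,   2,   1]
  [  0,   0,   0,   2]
Row reduce:
R2 → R2 + (1/3)·R1
R3 → R3 - (3/2)·R2
REF = 
  [  0,  -6,  -6,   1]
  [  0,   0,   0, 4/3]
  [  0,   0,   0,   0]
Pivot columns: 2, 4 → 2 pivots.

rank(A) = 2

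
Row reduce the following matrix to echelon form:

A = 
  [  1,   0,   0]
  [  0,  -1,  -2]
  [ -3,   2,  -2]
Row operations:
R3 → R3 + (3)·R1
R3 → R3 + (2)·R2

Resulting echelon form:
REF = 
  [  1,   0,   0]
  [  0,  -1,  -2]
  [  0,   0,  -6]

Rank = 3 (number of non-zero pivot rows).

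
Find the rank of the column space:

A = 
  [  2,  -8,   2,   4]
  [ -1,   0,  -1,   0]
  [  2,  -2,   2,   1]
dim(Col(A)) = 2

Row reduce:
R2 → R2 + (1/2)·R1
R3 → R3 - (1)·R1
R3 → R3 + (3/2)·R2
REF = 
  [  2,  -8,   2,   4]
  [  0,  -4,   0,   2]
  [  0,   0,   0,   0]
Pivot columns: 1, 2 → 2 pivots.
dim(Col(A)) = number of pivot columns = 2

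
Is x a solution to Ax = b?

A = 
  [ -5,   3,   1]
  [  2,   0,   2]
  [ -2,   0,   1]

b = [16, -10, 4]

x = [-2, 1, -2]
No

Ax = [11, -8, 2] ≠ b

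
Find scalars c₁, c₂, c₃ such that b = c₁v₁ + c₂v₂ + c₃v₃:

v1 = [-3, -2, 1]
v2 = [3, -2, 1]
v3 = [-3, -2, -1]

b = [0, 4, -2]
c1 = -1, c2 = -1, c3 = 0

b = -1·v1 + -1·v2 + 0·v3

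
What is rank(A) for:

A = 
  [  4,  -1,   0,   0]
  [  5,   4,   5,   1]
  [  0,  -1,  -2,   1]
rank(A) = 3

Row reduce:
R2 → R2 - (5/4)·R1
R3 → R3 + (4/21)·R2
REF = 
  [     4,     -1,      0,      0]
  [     0,   21/4,      5,      1]
  [     0,      0, -22/21,  25/21]
Pivot columns: 1, 2, 3 → 3 pivots.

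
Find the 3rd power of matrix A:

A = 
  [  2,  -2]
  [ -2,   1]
A^3 = 
  [ 28, -22]
  [-22,  17]

A² = A·A:
A²[1,1] = (2)(2) + (-2)(-2) = 8
A²[1,2] = (2)(-2) + (-2)(1) = -6
A²[2,1] = (-2)(2) + (1)(-2) = -6
A²[2,2] = (-2)(-2) + (1)(1) = 5
A² = 
  [  8,  -6]
  [ -6,   5]

A^3 = A^2·A:
A^3[1,1] = (8)(2) + (-6)(-2) = 28
A^3[1,2] = (8)(-2) + (-6)(1) = -22
A^3[2,1] = (-6)(2) + (5)(-2) = -22
A^3[2,2] = (-6)(-2) + (5)(1) = 17
A^3 = 
  [ 28, -22]
  [-22,  17]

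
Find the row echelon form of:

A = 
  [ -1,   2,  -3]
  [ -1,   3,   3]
Row operations:
R2 → R2 - (1)·R1

Resulting echelon form:
REF = 
  [ -1,   2,  -3]
  [  0,   1,   6]

Rank = 2 (number of non-zero pivot rows).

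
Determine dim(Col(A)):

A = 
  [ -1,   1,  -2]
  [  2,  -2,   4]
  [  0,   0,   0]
Row reduce:
R2 → R2 + (2)·R1
REF = 
  [ -1,   1,  -2]
  [  0,   0,   0]
  [  0,   0,   0]
Pivot columns: 1 → 1 pivot.
dim(Col(A)) = number of pivot columns = 1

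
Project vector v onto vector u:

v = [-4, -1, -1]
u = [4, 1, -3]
v·u = (-4)(4) + (-1)(1) + (-1)(-3) = -14
u·u = (4)² + (1)² + (-3)² = 26
proj_u(v) = (v·u / u·u) × u = (-14/26) × u = (-7/13) × u

proj_u(v) = [-28/13, -7/13, 21/13]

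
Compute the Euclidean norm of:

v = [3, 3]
4.243

||v||₂ = √((3)² + (3)²) = √18 = 4.243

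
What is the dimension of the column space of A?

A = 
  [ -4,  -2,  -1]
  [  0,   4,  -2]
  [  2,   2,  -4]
dim(Col(A)) = 3

Row reduce:
R3 → R3 + (1/2)·R1
R3 → R3 - (1/4)·R2
REF = 
  [ -4,  -2,  -1]
  [  0,   4,  -2]
  [  0,   0,  -4]
Pivot columns: 1, 2, 3 → 3 pivots.
dim(Col(A)) = number of pivot columns = 3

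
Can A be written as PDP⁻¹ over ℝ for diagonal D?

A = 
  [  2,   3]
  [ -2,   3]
No

tr(A) = 5, det(A) = 12
Characteristic polynomial: λ² - tr(A)λ + det(A) = λ² - 5λ + 12
λ² - 5λ + 12 = 0  ⇒  λ = (5 ± √((-5)² - 4·(12)))/2 = (5 ± √(-23))/2
  = (5 + i√23)/2,  (5 - i√23)/2
Eigenvalues: (5 + i√23)/2, (5 - i√23)/2  (≈ 2.5 + 2.398i, 2.5 - 2.398i)
Has complex eigenvalues (not diagonalizable over ℝ).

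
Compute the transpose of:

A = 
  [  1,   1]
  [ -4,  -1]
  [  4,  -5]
Aᵀ = 
  [  1,  -4,   4]
  [  1,  -1,  -5]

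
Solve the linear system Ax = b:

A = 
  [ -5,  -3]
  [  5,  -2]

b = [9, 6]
x = [0, -3]

Row reduce the augmented matrix [A|b]:
R2 → R2 + (1)·R1
REF = 
  [ -5,  -3,   9]
  [  0,  -5,  15]

Back-substitution:
x₂ = 15 / (-5) = -3
x₁ = (9 - (-3)(-3)) / (-5) = 0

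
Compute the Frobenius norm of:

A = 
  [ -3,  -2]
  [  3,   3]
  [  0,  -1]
||A||_F = 5.657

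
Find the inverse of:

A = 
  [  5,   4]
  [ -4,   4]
det(A) = (5)(4) - (4)(-4) = 36
For a 2×2 matrix, A⁻¹ = (1/det(A)) · [[d, -b], [-c, a]]
    = (1/36) · [[4, -4], [4, 5]]

A⁻¹ = 
  [ 1/9, -1/9]
  [ 1/9, 5/36]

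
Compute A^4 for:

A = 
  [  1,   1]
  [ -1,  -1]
A² = A·A:
A²[1,1] = (1)(1) + (1)(-1) = 0
A²[1,2] = (1)(1) + (1)(-1) = 0
A²[2,1] = (-1)(1) + (-1)(-1) = 0
A²[2,2] = (-1)(1) + (-1)(-1) = 0
A² = 
  [  0,   0]
  [  0,   0]

A^3 = A^2·A:
A^3[1,1] = (0)(1) + (0)(-1) = 0
A^3[1,2] = (0)(1) + (0)(-1) = 0
A^3[2,1] = (0)(1) + (0)(-1) = 0
A^3[2,2] = (0)(1) + (0)(-1) = 0
A^3 = 
  [  0,   0]
  [  0,   0]

A^4 = A^3·A:
A^4[1,1] = (0)(1) + (0)(-1) = 0
A^4[1,2] = (0)(1) + (0)(-1) = 0
A^4[2,1] = (0)(1) + (0)(-1) = 0
A^4[2,2] = (0)(1) + (0)(-1) = 0
A^4 = 
  [  0,   0]
  [  0,   0]

Therefore
A^4 = 
  [  0,   0]
  [  0,   0]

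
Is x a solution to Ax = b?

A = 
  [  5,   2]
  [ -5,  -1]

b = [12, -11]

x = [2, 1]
Yes

Ax = [12, -11] = b ✓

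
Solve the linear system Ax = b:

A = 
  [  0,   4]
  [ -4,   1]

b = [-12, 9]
Row reduce the augmented matrix [A|b]:
Swap R1 ↔ R2
REF = 
  [ -4,   1,   9]
  [  0,   4, -12]

Back-substitution:
x₂ = (-12) / 4 = -3
x₁ = (9 - (1)(-3)) / (-4) = -3

x = [-3, -3]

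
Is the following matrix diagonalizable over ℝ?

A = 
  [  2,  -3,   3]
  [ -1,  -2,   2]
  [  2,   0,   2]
Yes

Characteristic polynomial: det(λI - A) = λ³ - 2λ² - 13λ + 14
Testing integer divisors of the constant term: p(1) = 0, so (λ - 1) is a factor:
p(λ) = (λ - 1)(λ² - λ - 14)
λ² - λ - 14 = 0  ⇒  λ = (1 ± √((-1)² - 4·(-14)))/2 = (1 ± √(57))/2
  = (1 + √57)/2,  (1 - √57)/2
Eigenvalues: 1, (1 + √57)/2, (1 - √57)/2  (≈ 1, 4.275, -3.275)
The two irrational eigenvalues are distinct (simple), so each has alg. mult. = geom. mult. = 1.
λ=1: alg. mult. = 1, geom. mult. = 3 - rank(A - (1)I) = 3 - 2 = 1
Sum of geometric multiplicities equals n, so A has n independent eigenvectors.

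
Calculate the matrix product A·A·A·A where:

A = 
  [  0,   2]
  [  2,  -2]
A² = A·A:
A²[1,1] = (0)(0) + (2)(2) = 4
A²[1,2] = (0)(2) + (2)(-2) = -4
A²[2,1] = (2)(0) + (-2)(2) = -4
A²[2,2] = (2)(2) + (-2)(-2) = 8
A² = 
  [  4,  -4]
  [ -4,   8]

A^3 = A^2·A:
A^3[1,1] = (4)(0) + (-4)(2) = -8
A^3[1,2] = (4)(2) + (-4)(-2) = 16
A^3[2,1] = (-4)(0) + (8)(2) = 16
A^3[2,2] = (-4)(2) + (8)(-2) = -24
A^3 = 
  [ -8,  16]
  [ 16, -24]

A^4 = A^3·A:
A^4[1,1] = (-8)(0) + (16)(2) = 32
A^4[1,2] = (-8)(2) + (16)(-2) = -48
A^4[2,1] = (16)(0) + (-24)(2) = -48
A^4[2,2] = (16)(2) + (-24)(-2) = 80
A^4 = 
  [ 32, -48]
  [-48,  80]

Therefore
A^4 = 
  [ 32, -48]
  [-48,  80]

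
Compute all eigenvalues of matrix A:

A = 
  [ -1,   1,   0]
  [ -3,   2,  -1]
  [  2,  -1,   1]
Characteristic polynomial: det(λI - A) = λ³ - 2λ² + λ
The constant term is 0, so λ = 0 is a root: p(λ) = λ(λ² - 2λ + 1)
λ² - 2λ + 1 = (λ - 1)²

λ = 0, 1, 1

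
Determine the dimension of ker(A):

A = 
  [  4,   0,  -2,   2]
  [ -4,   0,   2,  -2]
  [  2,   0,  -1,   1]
nullity(A) = 3

Row reduce:
R2 → R2 + (1)·R1
R3 → R3 - (1/2)·R1
REF = 
  [  4,   0,  -2,   2]
  [  0,   0,   0,   0]
  [  0,   0,   0,   0]
Pivot columns: 1 → 1 pivot.
rank(A) = 1, so nullity(A) = 4 - 1 = 3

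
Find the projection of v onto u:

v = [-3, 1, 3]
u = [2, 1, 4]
v·u = (-3)(2) + (1)(1) + (3)(4) = 7
u·u = (2)² + (1)² + (4)² = 21
proj_u(v) = (v·u / u·u) × u = (7/21) × u = (1/3) × u

proj_u(v) = [2/3, 1/3, 4/3]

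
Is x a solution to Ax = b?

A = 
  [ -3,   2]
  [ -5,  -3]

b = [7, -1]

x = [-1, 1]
No

Ax = [5, 2] ≠ b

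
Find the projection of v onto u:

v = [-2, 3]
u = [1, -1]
proj_u(v) = [-5/2, 5/2]

v·u = (-2)(1) + (3)(-1) = -5
u·u = (1)² + (-1)² = 2
proj_u(v) = (v·u / u·u) × u = (-5/2) × u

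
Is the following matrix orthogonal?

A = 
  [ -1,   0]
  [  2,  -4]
No

AᵀA = 
  [  5,  -8]
  [ -8,  16]
≠ I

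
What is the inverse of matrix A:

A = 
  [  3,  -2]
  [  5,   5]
det(A) = (3)(5) - (-2)(5) = 25
For a 2×2 matrix, A⁻¹ = (1/det(A)) · [[d, -b], [-c, a]]
    = (1/25) · [[5, 2], [-5, 3]]

A⁻¹ = 
  [ 1/5, 2/25]
  [-1/5, 3/25]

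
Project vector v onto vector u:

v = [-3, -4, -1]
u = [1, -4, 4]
proj_u(v) = [3/11, -12/11, 12/11]

v·u = (-3)(1) + (-4)(-4) + (-1)(4) = 9
u·u = (1)² + (-4)² + (4)² = 33
proj_u(v) = (v·u / u·u) × u = (9/33) × u = (3/11) × u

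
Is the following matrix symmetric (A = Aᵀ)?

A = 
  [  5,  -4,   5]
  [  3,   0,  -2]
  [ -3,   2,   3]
No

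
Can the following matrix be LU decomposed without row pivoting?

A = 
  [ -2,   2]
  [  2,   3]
Yes.
A[1,1] = -2 ≠ 0, so Gaussian elimination proceeds without a row swap: multiplier ℓ₂₁ = (2)/(-2) = -1, and U[2,2] = 3 - (-1)(2) = 5.
L = 
  [  1,   0]
  [ -1,   1]
U = 
  [ -2,   2]
  [  0,   5]
Check row 2 of LU: [(-1)(-2), (-1)(2) + 5] = [2, 3] = row 2 of A ✓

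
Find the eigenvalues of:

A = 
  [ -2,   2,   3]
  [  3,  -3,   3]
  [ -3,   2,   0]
λ = -5, i√3, -i√3  (≈ -5, 0 + 1.732i, 0 - 1.732i)

Characteristic polynomial: det(λI - A) = λ³ + 5λ² + 3λ + 15
Testing integer divisors of the constant term: p(-5) = 0, so (λ + 5) is a factor:
p(λ) = (λ + 5)(λ² + 3)
λ² + 3 = 0  ⇒  λ = (0 ± √((0)² - 4·(3)))/2 = (0 ± √(-12))/2
  = i√3,  -i√3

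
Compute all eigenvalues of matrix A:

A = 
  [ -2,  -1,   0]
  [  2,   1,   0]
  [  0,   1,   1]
Characteristic polynomial: det(λI - A) = λ³ - λ
The constant term is 0, so λ = 0 is a root: p(λ) = λ(λ² - 1)
λ² - 1 = (λ + 1)(λ - 1)

λ = 0, 1, -1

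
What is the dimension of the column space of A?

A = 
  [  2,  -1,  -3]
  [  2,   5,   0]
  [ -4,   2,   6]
Row reduce:
R2 → R2 - (1)·R1
R3 → R3 + (2)·R1
REF = 
  [  2,  -1,  -3]
  [  0,   6,   3]
  [  0,   0,   0]
Pivot columns: 1, 2 → 2 pivots.
dim(Col(A)) = number of pivot columns = 2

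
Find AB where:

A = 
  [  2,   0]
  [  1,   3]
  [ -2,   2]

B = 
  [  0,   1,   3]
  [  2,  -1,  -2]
A is 3×2 and B is 2×3, so AB is 3×3. Each entry is (row of A)·(column of B):
AB[1,1] = (2)(0) + (0)(2) = 0
AB[1,2] = (2)(1) + (0)(-1) = 2
AB[1,3] = (2)(3) + (0)(-2) = 6
AB[2,1] = (1)(0) + (3)(2) = 6
AB[2,2] = (1)(1) + (3)(-1) = -2
AB[2,3] = (1)(3) + (3)(-2) = -3
AB[3,1] = (-2)(0) + (2)(2) = 4
AB[3,2] = (-2)(1) + (2)(-1) = -4
AB[3,3] = (-2)(3) + (2)(-2) = -10

AB = 
  [  0,   2,   6]
  [  6,  -2,  -3]
  [  4,  -4, -10]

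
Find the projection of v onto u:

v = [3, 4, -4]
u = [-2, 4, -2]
proj_u(v) = [-3/2, 3, -3/2]

v·u = (3)(-2) + (4)(4) + (-4)(-2) = 18
u·u = (-2)² + (4)² + (-2)² = 24
proj_u(v) = (v·u / u·u) × u = (18/24) × u = (3/4) × u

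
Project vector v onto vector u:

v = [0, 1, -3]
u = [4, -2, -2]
v·u = (0)(4) + (1)(-2) + (-3)(-2) = 4
u·u = (4)² + (-2)² + (-2)² = 24
proj_u(v) = (v·u / u·u) × u = (4/24) × u = (1/6) × u

proj_u(v) = [2/3, -1/3, -1/3]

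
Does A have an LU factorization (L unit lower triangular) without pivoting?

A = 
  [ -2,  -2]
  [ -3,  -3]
Yes.
A[1,1] = -2 ≠ 0, so Gaussian elimination proceeds without a row swap: multiplier ℓ₂₁ = (-3)/(-2) = 3/2, and U[2,2] = -3 - (3/2)(-2) = 0.
L = 
  [  1,   0]
  [3/2,   1]
U = 
  [ -2,  -2]
  [  0,   0]
Check row 2 of LU: [(3/2)(-2), (3/2)(-2) + 0] = [-3, -3] = row 2 of A ✓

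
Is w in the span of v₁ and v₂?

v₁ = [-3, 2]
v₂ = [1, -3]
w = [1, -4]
Yes

Form the augmented matrix and row-reduce:
[v₁|v₂|w] = 
  [ -3,   1,   1]
  [  2,  -3,  -4]
R2 → R2 + (2/3)·R1
REF = 
  [   -3,     1,     1]
  [    0,  -7/3, -10/3]

No row of the form [0 0 | nonzero], so the system is consistent. Back-substitution gives c₁ = 1/7, c₂ = 10/7: w = (1/7)·v₁ + (10/7)·v₂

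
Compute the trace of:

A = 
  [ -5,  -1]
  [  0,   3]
-2

tr(A) = -5 + 3 = -2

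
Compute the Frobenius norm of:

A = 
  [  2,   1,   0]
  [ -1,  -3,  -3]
||A||_F = 4.899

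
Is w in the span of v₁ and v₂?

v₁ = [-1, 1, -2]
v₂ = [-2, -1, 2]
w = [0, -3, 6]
Yes

Form the augmented matrix and row-reduce:
[v₁|v₂|w] = 
  [ -1,  -2,   0]
  [  1,  -1,  -3]
  [ -2,   2,   6]
R2 → R2 + (1)·R1
R3 → R3 - (2)·R1
R3 → R3 + (2)·R2
REF = 
  [ -1,  -2,   0]
  [  0,  -3,  -3]
  [  0,   0,   0]

No row of the form [0 0 | nonzero], so the system is consistent. Back-substitution gives c₁ = -2, c₂ = 1: w = (-2)·v₁ + (1)·v₂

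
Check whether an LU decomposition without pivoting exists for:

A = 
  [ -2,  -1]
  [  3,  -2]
Yes.
A[1,1] = -2 ≠ 0, so Gaussian elimination proceeds without a row swap: multiplier ℓ₂₁ = (3)/(-2) = -3/2, and U[2,2] = -2 - (-3/2)(-1) = -7/2.
L = 
  [   1,    0]
  [-3/2,    1]
U = 
  [  -2,   -1]
  [   0, -7/2]
Check row 2 of LU: [(-3/2)(-2), (-3/2)(-1) + (-7/2)] = [3, -2] = row 2 of A ✓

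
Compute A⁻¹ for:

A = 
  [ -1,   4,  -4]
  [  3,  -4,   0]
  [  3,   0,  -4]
det(A) = (-1)·((-4)(-4) - (0)(0)) - (4)·((3)(-4) - (0)(3)) + (-4)·((3)(0) - (-4)(3))
  = (-1)(16) - (4)(-12) + (-4)(12)
  = -16
det(A) = -16 ≠ 0, so A is invertible.

Cofactors Cᵢⱼ = (-1)ⁱ⁺ʲ·Mᵢⱼ:
C = 
  [ 16,  12,  12]
  [ 16,  16,  12]
  [-16, -12,  -8]

adj(A) = Cᵀ:
adj(A) = 
  [ 16,  16, -16]
  [ 12,  16, -12]
  [ 12,  12,  -8]

A⁻¹ = (-1/16) · adj(A):
A⁻¹ = 
  [  -1,   -1,    1]
  [-3/4,   -1,  3/4]
  [-3/4, -3/4,  1/2]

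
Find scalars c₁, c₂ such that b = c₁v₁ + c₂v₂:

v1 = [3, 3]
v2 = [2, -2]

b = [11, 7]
c1 = 3, c2 = 1

b = 3·v1 + 1·v2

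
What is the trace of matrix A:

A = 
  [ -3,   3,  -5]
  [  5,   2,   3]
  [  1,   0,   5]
4

tr(A) = -3 + 2 + 5 = 4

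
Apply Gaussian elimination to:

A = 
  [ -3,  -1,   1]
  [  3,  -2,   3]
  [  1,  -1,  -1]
Row operations:
R2 → R2 + (1)·R1
R3 → R3 + (1/3)·R1
R3 → R3 - (4/9)·R2

Resulting echelon form:
REF = 
  [   -3,    -1,     1]
  [    0,    -3,     4]
  [    0,     0, -22/9]

Rank = 3 (number of non-zero pivot rows).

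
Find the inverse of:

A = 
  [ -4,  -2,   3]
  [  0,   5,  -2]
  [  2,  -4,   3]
det(A) = (-4)·((5)(3) - (-2)(-4)) - (-2)·((0)(3) - (-2)(2)) + (3)·((0)(-4) - (5)(2))
  = (-4)(7) - (-2)(4) + (3)(-10)
  = -50
det(A) = -50 ≠ 0, so A is invertible.

Cofactors Cᵢⱼ = (-1)ⁱ⁺ʲ·Mᵢⱼ:
C = 
  [  7,  -4, -10]
  [ -6, -18, -20]
  [-11,  -8, -20]

adj(A) = Cᵀ:
adj(A) = 
  [  7,  -6, -11]
  [ -4, -18,  -8]
  [-10, -20, -20]

A⁻¹ = (-1/50) · adj(A):
A⁻¹ = 
  [-7/50,  3/25, 11/50]
  [ 2/25,  9/25,  4/25]
  [  1/5,   2/5,   2/5]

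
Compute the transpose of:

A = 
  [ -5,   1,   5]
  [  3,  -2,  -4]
Aᵀ = 
  [ -5,   3]
  [  1,  -2]
  [  5,  -4]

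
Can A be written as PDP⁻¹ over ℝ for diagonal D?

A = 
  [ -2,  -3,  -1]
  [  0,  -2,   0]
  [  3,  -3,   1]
No

Characteristic polynomial: det(λI - A) = λ³ + 3λ² + 3λ + 2
Testing integer divisors of the constant term: p(-2) = 0, so (λ + 2) is a factor:
p(λ) = (λ + 2)(λ² + λ + 1)
λ² + λ + 1 = 0  ⇒  λ = (-1 ± √((1)² - 4·(1)))/2 = (-1 ± √(-3))/2
  = (-1 + i√3)/2,  (-1 - i√3)/2
Eigenvalues: -2, (-1 + i√3)/2, (-1 - i√3)/2  (≈ -2, -0.5 + 0.866i, -0.5 - 0.866i)
Has complex eigenvalues (not diagonalizable over ℝ).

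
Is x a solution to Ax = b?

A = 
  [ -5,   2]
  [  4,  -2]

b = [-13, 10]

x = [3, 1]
Yes

Ax = [-13, 10] = b ✓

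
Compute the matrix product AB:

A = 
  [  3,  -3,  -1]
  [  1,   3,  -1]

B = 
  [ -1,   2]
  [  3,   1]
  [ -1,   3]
A is 2×3 and B is 3×2, so AB is 2×2. Each entry is (row of A)·(column of B):
AB[1,1] = (3)(-1) + (-3)(3) + (-1)(-1) = -11
AB[1,2] = (3)(2) + (-3)(1) + (-1)(3) = 0
AB[2,1] = (1)(-1) + (3)(3) + (-1)(-1) = 9
AB[2,2] = (1)(2) + (3)(1) + (-1)(3) = 2

AB = 
  [-11,   0]
  [  9,   2]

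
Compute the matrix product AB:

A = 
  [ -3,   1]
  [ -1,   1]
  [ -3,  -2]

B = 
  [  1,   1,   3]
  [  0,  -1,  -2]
A is 3×2 and B is 2×3, so AB is 3×3. Each entry is (row of A)·(column of B):
AB[1,1] = (-3)(1) + (1)(0) = -3
AB[1,2] = (-3)(1) + (1)(-1) = -4
AB[1,3] = (-3)(3) + (1)(-2) = -11
AB[2,1] = (-1)(1) + (1)(0) = -1
AB[2,2] = (-1)(1) + (1)(-1) = -2
AB[2,3] = (-1)(3) + (1)(-2) = -5
AB[3,1] = (-3)(1) + (-2)(0) = -3
AB[3,2] = (-3)(1) + (-2)(-1) = -1
AB[3,3] = (-3)(3) + (-2)(-2) = -5

AB = 
  [ -3,  -4, -11]
  [ -1,  -2,  -5]
  [ -3,  -1,  -5]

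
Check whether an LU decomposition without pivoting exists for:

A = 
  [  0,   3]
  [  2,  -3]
No.
A[1,1] = 0 but A[2,1] = 2 ≠ 0. Any LU with L unit lower triangular has (LU)[1,1] = U[1,1] and (LU)[2,1] = L[2,1]·U[1,1]; matching A forces U[1,1] = 0, which then forces (LU)[2,1] = 0 ≠ 2. A row swap (pivoting) is required.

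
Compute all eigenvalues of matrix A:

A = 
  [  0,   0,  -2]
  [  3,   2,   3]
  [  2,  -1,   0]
Characteristic polynomial: det(λI - A) = λ³ - 2λ² + 7λ - 14
Testing integer divisors of the constant term: p(2) = 0, so (λ - 2) is a factor:
p(λ) = (λ - 2)(λ² + 7)
λ² + 7 = 0  ⇒  λ = (0 ± √((0)² - 4·(7)))/2 = (0 ± √(-28))/2
  = i√7,  -i√7

λ = 2, i√7, -i√7  (≈ 2, 0 + 2.646i, 0 - 2.646i)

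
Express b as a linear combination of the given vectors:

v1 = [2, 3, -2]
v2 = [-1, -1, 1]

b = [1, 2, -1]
c1 = 1, c2 = 1

b = 1·v1 + 1·v2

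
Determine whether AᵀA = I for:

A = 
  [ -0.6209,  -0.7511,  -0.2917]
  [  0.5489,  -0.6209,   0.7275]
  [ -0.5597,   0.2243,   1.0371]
No

AᵀA = 
  [  1.0001,   0,   0]
  [  0,   1,   0]
  [  0,   0,   1.6899]
≠ I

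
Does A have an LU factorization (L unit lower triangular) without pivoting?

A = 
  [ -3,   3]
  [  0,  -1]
Yes.
A[1,1] = -3 ≠ 0, so Gaussian elimination proceeds without a row swap: multiplier ℓ₂₁ = (0)/(-3) = 0, and U[2,2] = -1 - (0)(3) = -1.
L = 
  [  1,   0]
  [  0,   1]
U = 
  [ -3,   3]
  [  0,  -1]
Check row 2 of LU: [(0)(-3), (0)(3) + (-1)] = [0, -1] = row 2 of A ✓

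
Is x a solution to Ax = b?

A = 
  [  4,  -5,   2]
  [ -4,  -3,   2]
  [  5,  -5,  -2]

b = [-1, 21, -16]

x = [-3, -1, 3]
Yes

Ax = [-1, 21, -16] = b ✓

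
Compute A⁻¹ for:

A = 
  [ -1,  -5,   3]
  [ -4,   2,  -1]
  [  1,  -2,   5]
det(A) = (-1)·((2)(5) - (-1)(-2)) - (-5)·((-4)(5) - (-1)(1)) + (3)·((-4)(-2) - (2)(1))
  = (-1)(8) - (-5)(-19) + (3)(6)
  = -85
det(A) = -85 ≠ 0, so A is invertible.

Cofactors Cᵢⱼ = (-1)ⁱ⁺ʲ·Mᵢⱼ:
C = 
  [  8,  19,   6]
  [ 19,  -8,  -7]
  [ -1, -13, -22]

adj(A) = Cᵀ:
adj(A) = 
  [  8,  19,  -1]
  [ 19,  -8, -13]
  [  6,  -7, -22]

A⁻¹ = (-1/85) · adj(A):
A⁻¹ = 
  [ -8/85, -19/85,   1/85]
  [-19/85,   8/85,  13/85]
  [ -6/85,   7/85,  22/85]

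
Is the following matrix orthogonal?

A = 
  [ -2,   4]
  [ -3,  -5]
No

AᵀA = 
  [ 13,   7]
  [  7,  41]
≠ I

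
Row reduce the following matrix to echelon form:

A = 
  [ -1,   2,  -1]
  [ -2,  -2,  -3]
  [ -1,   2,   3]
Row operations:
R2 → R2 - (2)·R1
R3 → R3 - (1)·R1

Resulting echelon form:
REF = 
  [ -1,   2,  -1]
  [  0,  -6,  -1]
  [  0,   0,   4]

Rank = 3 (number of non-zero pivot rows).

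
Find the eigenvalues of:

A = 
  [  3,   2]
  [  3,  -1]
λ = 1 + √10, 1 - √10  (≈ 4.162, -2.162)

tr(A) = 2, det(A) = -9
Characteristic polynomial: λ² - tr(A)λ + det(A) = λ² - 2λ - 9
λ² - 2λ - 9 = 0  ⇒  λ = (2 ± √((-2)² - 4·(-9)))/2 = (2 ± √(40))/2
  = 1 + √10,  1 - √10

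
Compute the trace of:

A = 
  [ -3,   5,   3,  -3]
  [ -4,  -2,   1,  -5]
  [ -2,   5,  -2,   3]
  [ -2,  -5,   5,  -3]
-10

tr(A) = -3 + -2 + -2 + -3 = -10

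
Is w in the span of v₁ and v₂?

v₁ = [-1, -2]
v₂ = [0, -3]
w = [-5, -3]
Yes

Form the augmented matrix and row-reduce:
[v₁|v₂|w] = 
  [ -1,   0,  -5]
  [ -2,  -3,  -3]
R2 → R2 - (2)·R1
REF = 
  [ -1,   0,  -5]
  [  0,  -3,   7]

No row of the form [0 0 | nonzero], so the system is consistent. Back-substitution gives c₁ = 5, c₂ = -7/3: w = (5)·v₁ + (-7/3)·v₂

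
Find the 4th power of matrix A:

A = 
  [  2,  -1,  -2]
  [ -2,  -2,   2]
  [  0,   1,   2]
A^4 = 
  [ 56, -28, -128]
  [ -8,  64,  56]
  [-24,   4,  56]

A² = A·A:
A²[1,1] = (2)(2) + (-1)(-2) + (-2)(0) = 6
A²[1,2] = (2)(-1) + (-1)(-2) + (-2)(1) = -2
A²[1,3] = (2)(-2) + (-1)(2) + (-2)(2) = -10
A²[2,1] = (-2)(2) + (-2)(-2) + (2)(0) = 0
A²[2,2] = (-2)(-1) + (-2)(-2) + (2)(1) = 8
A²[2,3] = (-2)(-2) + (-2)(2) + (2)(2) = 4
A²[3,1] = (0)(2) + (1)(-2) + (2)(0) = -2
A²[3,2] = (0)(-1) + (1)(-2) + (2)(1) = 0
A²[3,3] = (0)(-2) + (1)(2) + (2)(2) = 6
A² = 
  [  6,  -2, -10]
  [  0,   8,   4]
  [ -2,   0,   6]

A^3 = A^2·A:
A^3[1,1] = (6)(2) + (-2)(-2) + (-10)(0) = 16
A^3[1,2] = (6)(-1) + (-2)(-2) + (-10)(1) = -12
A^3[1,3] = (6)(-2) + (-2)(2) + (-10)(2) = -36
A^3[2,1] = (0)(2) + (8)(-2) + (4)(0) = -16
A^3[2,2] = (0)(-1) + (8)(-2) + (4)(1) = -12
A^3[2,3] = (0)(-2) + (8)(2) + (4)(2) = 24
A^3[3,1] = (-2)(2) + (0)(-2) + (6)(0) = -4
A^3[3,2] = (-2)(-1) + (0)(-2) + (6)(1) = 8
A^3[3,3] = (-2)(-2) + (0)(2) + (6)(2) = 16
A^3 = 
  [ 16, -12, -36]
  [-16, -12,  24]
  [ -4,   8,  16]

A^4 = A^3·A:
A^4[1,1] = (16)(2) + (-12)(-2) + (-36)(0) = 56
A^4[1,2] = (16)(-1) + (-12)(-2) + (-36)(1) = -28
A^4[1,3] = (16)(-2) + (-12)(2) + (-36)(2) = -128
A^4[2,1] = (-16)(2) + (-12)(-2) + (24)(0) = -8
A^4[2,2] = (-16)(-1) + (-12)(-2) + (24)(1) = 64
A^4[2,3] = (-16)(-2) + (-12)(2) + (24)(2) = 56
A^4[3,1] = (-4)(2) + (8)(-2) + (16)(0) = -24
A^4[3,2] = (-4)(-1) + (8)(-2) + (16)(1) = 4
A^4[3,3] = (-4)(-2) + (8)(2) + (16)(2) = 56
A^4 = 
  [ 56, -28, -128]
  [ -8,  64,  56]
  [-24,   4,  56]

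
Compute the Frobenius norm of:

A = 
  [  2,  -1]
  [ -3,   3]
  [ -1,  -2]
||A||_F = 5.292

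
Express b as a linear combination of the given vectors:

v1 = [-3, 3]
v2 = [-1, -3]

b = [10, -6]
c1 = -3, c2 = -1

b = -3·v1 + -1·v2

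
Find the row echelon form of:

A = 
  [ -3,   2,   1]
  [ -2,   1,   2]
Row operations:
R2 → R2 - (2/3)·R1

Resulting echelon form:
REF = 
  [  -3,    2,    1]
  [   0, -1/3,  4/3]

Rank = 2 (number of non-zero pivot rows).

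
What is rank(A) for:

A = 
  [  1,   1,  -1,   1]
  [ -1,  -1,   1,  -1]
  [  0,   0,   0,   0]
Row reduce:
R2 → R2 + (1)·R1
REF = 
  [  1,   1,  -1,   1]
  [  0,   0,   0,   0]
  [  0,   0,   0,   0]
Pivot columns: 1 → 1 pivot.

rank(A) = 1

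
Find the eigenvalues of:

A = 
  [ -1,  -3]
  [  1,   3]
λ = 2, 0

tr(A) = 2, det(A) = 0
Characteristic polynomial: λ² - tr(A)λ + det(A) = λ² - 2λ
λ² - 2λ = λ(λ - 2)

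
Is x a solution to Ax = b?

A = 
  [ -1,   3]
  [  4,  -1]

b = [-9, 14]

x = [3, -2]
Yes

Ax = [-9, 14] = b ✓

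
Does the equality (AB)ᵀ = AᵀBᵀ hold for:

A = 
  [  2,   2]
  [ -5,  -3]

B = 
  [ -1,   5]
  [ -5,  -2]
No

(AB)ᵀ = 
  [-12,  20]
  [  6, -19]

AᵀBᵀ = 
  [-27,   0]
  [-17,  -4]

The two matrices differ, so (AB)ᵀ ≠ AᵀBᵀ in general. The correct identity is (AB)ᵀ = BᵀAᵀ.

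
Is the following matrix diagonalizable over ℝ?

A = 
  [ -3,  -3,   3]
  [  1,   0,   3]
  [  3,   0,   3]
Yes

Characteristic polynomial: det(λI - A) = λ³ - 15λ + 18
Testing integer divisors of the constant term: p(3) = 0, so (λ - 3) is a factor:
p(λ) = (λ - 3)(λ² + 3λ - 6)
λ² + 3λ - 6 = 0  ⇒  λ = (-3 ± √((3)² - 4·(-6)))/2 = (-3 ± √(33))/2
  = (-3 + √33)/2,  (-3 - √33)/2
Eigenvalues: 3, (-3 + √33)/2, (-3 - √33)/2  (≈ 3, 1.372, -4.372)
The two irrational eigenvalues are distinct (simple), so each has alg. mult. = geom. mult. = 1.
λ=3: alg. mult. = 1, geom. mult. = 3 - rank(A - (3)I) = 3 - 2 = 1
Sum of geometric multiplicities equals n, so A has n independent eigenvectors.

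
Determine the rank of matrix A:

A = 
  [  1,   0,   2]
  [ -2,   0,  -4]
rank(A) = 1

Row reduce:
R2 → R2 + (2)·R1
REF = 
  [  1,   0,   2]
  [  0,   0,   0]
Pivot columns: 1 → 1 pivot.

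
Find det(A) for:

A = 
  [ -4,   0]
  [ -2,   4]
For a 2×2 matrix, det = ad - bc = (-4)(4) - (0)(-2) = -16

det(A) = -16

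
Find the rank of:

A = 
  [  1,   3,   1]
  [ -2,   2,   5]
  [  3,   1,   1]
Row reduce:
R2 → R2 + (2)·R1
R3 → R3 - (3)·R1
R3 → R3 + (1)·R2
REF = 
  [  1,   3,   1]
  [  0,   8,   7]
  [  0,   0,   5]
Pivot columns: 1, 2, 3 → 3 pivots.

rank(A) = 3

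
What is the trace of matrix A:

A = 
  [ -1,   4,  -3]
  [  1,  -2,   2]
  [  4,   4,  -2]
-5

tr(A) = -1 + -2 + -2 = -5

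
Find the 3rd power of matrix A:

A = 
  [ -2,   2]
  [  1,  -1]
A² = A·A:
A²[1,1] = (-2)(-2) + (2)(1) = 6
A²[1,2] = (-2)(2) + (2)(-1) = -6
A²[2,1] = (1)(-2) + (-1)(1) = -3
A²[2,2] = (1)(2) + (-1)(-1) = 3
A² = 
  [  6,  -6]
  [ -3,   3]

A^3 = A^2·A:
A^3[1,1] = (6)(-2) + (-6)(1) = -18
A^3[1,2] = (6)(2) + (-6)(-1) = 18
A^3[2,1] = (-3)(-2) + (3)(1) = 9
A^3[2,2] = (-3)(2) + (3)(-1) = -9
A^3 = 
  [-18,  18]
  [  9,  -9]

Therefore
A^3 = 
  [-18,  18]
  [  9,  -9]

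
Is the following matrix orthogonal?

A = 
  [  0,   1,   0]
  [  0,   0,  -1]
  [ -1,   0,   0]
Yes

AᵀA = 
  [  1,   0,   0]
  [  0,   1,   0]
  [  0,   0,   1]
= I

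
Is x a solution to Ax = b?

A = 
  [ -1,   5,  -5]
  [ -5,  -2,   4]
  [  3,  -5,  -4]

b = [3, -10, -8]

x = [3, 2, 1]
No

Ax = [2, -15, -5] ≠ b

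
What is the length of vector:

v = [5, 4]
6.403

||v||₂ = √((5)² + (4)²) = √41 = 6.403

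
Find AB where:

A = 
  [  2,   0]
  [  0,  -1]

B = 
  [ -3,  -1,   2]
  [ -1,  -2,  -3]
AB = 
  [ -6,  -2,   4]
  [  1,   2,   3]

A is 2×2 and B is 2×3, so AB is 2×3. Each entry is (row of A)·(column of B):
AB[1,1] = (2)(-3) + (0)(-1) = -6
AB[1,2] = (2)(-1) + (0)(-2) = -2
AB[1,3] = (2)(2) + (0)(-3) = 4
AB[2,1] = (0)(-3) + (-1)(-1) = 1
AB[2,2] = (0)(-1) + (-1)(-2) = 2
AB[2,3] = (0)(2) + (-1)(-3) = 3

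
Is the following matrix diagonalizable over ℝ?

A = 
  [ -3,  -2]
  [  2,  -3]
No

tr(A) = -6, det(A) = 13
Characteristic polynomial: λ² - tr(A)λ + det(A) = λ² + 6λ + 13
λ² + 6λ + 13 = 0  ⇒  λ = (-6 ± √((6)² - 4·(13)))/2 = (-6 ± √(-16))/2
  = -3 + 2i,  -3 - 2i
Eigenvalues: -3 + 2i, -3 - 2i  (≈ -3 + 2i, -3 - 2i)
Has complex eigenvalues (not diagonalizable over ℝ).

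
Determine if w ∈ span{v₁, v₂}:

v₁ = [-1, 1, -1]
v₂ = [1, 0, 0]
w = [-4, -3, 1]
No

Form the augmented matrix and row-reduce:
[v₁|v₂|w] = 
  [ -1,   1,  -4]
  [  1,   0,  -3]
  [ -1,   0,   1]
R2 → R2 + (1)·R1
R3 → R3 - (1)·R1
R3 → R3 + (1)·R2
REF = 
  [ -1,   1,  -4]
  [  0,   1,  -7]
  [  0,   0,  -2]

Row 3 reads [0 0 | -2], i.e. 0 = -2, so the system is inconsistent and w ∉ span{v₁, v₂}.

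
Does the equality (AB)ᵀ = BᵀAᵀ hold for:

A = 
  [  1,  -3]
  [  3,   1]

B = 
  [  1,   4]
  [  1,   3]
Yes

(AB)ᵀ = 
  [ -2,   4]
  [ -5,  15]

BᵀAᵀ = 
  [ -2,   4]
  [ -5,  15]

Both sides are equal — this is the standard identity (AB)ᵀ = BᵀAᵀ, which holds for all A, B.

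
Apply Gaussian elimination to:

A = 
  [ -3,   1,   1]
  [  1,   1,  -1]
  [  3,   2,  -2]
Row operations:
R2 → R2 + (1/3)·R1
R3 → R3 + (1)·R1
R3 → R3 - (9/4)·R2

Resulting echelon form:
REF = 
  [  -3,    1,    1]
  [   0,  4/3, -2/3]
  [   0,    0,  1/2]

Rank = 3 (number of non-zero pivot rows).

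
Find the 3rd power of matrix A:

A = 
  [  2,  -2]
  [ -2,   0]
A² = A·A:
A²[1,1] = (2)(2) + (-2)(-2) = 8
A²[1,2] = (2)(-2) + (-2)(0) = -4
A²[2,1] = (-2)(2) + (0)(-2) = -4
A²[2,2] = (-2)(-2) + (0)(0) = 4
A² = 
  [  8,  -4]
  [ -4,   4]

A^3 = A^2·A:
A^3[1,1] = (8)(2) + (-4)(-2) = 24
A^3[1,2] = (8)(-2) + (-4)(0) = -16
A^3[2,1] = (-4)(2) + (4)(-2) = -16
A^3[2,2] = (-4)(-2) + (4)(0) = 8
A^3 = 
  [ 24, -16]
  [-16,   8]

Therefore
A^3 = 
  [ 24, -16]
  [-16,   8]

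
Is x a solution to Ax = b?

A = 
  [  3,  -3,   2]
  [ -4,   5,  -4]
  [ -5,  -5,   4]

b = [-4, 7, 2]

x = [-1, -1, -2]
Yes

Ax = [-4, 7, 2] = b ✓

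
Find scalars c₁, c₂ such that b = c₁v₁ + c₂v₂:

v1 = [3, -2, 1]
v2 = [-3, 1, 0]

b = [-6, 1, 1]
c1 = 1, c2 = 3

b = 1·v1 + 3·v2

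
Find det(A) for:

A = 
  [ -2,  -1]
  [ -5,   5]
For a 2×2 matrix, det = ad - bc = (-2)(5) - (-1)(-5) = -15

det(A) = -15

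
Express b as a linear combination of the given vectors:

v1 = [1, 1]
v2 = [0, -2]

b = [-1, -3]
c1 = -1, c2 = 1

b = -1·v1 + 1·v2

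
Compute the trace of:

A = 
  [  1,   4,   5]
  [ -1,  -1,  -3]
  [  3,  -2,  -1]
-1

tr(A) = 1 + -1 + -1 = -1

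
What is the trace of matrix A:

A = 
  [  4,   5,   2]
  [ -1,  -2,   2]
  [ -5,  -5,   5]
7

tr(A) = 4 + -2 + 5 = 7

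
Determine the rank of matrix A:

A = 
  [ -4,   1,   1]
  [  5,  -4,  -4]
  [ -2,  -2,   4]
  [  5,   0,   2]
Row reduce:
R2 → R2 + (5/4)·R1
R3 → R3 - (1/2)·R1
R4 → R4 + (5/4)·R1
R3 → R3 - (10/11)·R2
R4 → R4 + (5/11)·R2
R4 → R4 - (1/3)·R3
REF = 
  [   -4,     1,     1]
  [    0, -11/4, -11/4]
  [    0,     0,     6]
  [    0,     0,     0]
Pivot columns: 1, 2, 3 → 3 pivots.

rank(A) = 3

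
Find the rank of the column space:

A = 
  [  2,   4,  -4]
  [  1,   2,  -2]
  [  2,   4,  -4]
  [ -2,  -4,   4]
Row reduce:
R2 → R2 - (1/2)·R1
R3 → R3 - (1)·R1
R4 → R4 + (1)·R1
REF = 
  [  2,   4,  -4]
  [  0,   0,   0]
  [  0,   0,   0]
  [  0,   0,   0]
Pivot columns: 1 → 1 pivot.
dim(Col(A)) = number of pivot columns = 1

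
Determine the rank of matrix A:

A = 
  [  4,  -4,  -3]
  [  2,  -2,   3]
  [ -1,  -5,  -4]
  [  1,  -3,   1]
rank(A) = 3

Row reduce:
R2 → R2 - (1/2)·R1
R3 → R3 + (1/4)·R1
R4 → R4 - (1/4)·R1
Swap R2 ↔ R3
R4 → R4 - (1/3)·R2
R4 → R4 - (20/27)·R3
REF = 
  [    4,    -4,    -3]
  [    0,    -6, -19/4]
  [    0,     0,   9/2]
  [    0,     0,     0]
Pivot columns: 1, 2, 3 → 3 pivots.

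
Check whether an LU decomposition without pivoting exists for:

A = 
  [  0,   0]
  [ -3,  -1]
No.
A[1,1] = 0 but A[2,1] = -3 ≠ 0. Any LU with L unit lower triangular has (LU)[1,1] = U[1,1] and (LU)[2,1] = L[2,1]·U[1,1]; matching A forces U[1,1] = 0, which then forces (LU)[2,1] = 0 ≠ -3. A row swap (pivoting) is required.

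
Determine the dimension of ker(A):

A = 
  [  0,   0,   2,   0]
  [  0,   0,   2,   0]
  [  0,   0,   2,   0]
nullity(A) = 3

Row reduce:
R2 → R2 - (1)·R1
R3 → R3 - (1)·R1
REF = 
  [  0,   0,   2,   0]
  [  0,   0,   0,   0]
  [  0,   0,   0,   0]
Pivot columns: 3 → 1 pivot.
rank(A) = 1, so nullity(A) = 4 - 1 = 3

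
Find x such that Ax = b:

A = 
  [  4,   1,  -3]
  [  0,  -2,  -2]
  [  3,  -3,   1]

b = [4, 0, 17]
Row reduce the augmented matrix [A|b]:
R3 → R3 - (3/4)·R1
R3 → R3 - (15/8)·R2
REF = 
  [  4,   1,  -3,   4]
  [  0,  -2,  -2,   0]
  [  0,   0,   7,  14]

Back-substitution:
x₃ = 14 / 7 = 2
x₂ = (0 - (-2)(2)) / (-2) = -2
x₁ = (4 - (1)(-2) - (-3)(2)) / 4 = 3

x = [3, -2, 2]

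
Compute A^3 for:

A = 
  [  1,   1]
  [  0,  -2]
A^3 = 
  [  1,   3]
  [  0,  -8]

A² = A·A:
A²[1,1] = (1)(1) + (1)(0) = 1
A²[1,2] = (1)(1) + (1)(-2) = -1
A²[2,1] = (0)(1) + (-2)(0) = 0
A²[2,2] = (0)(1) + (-2)(-2) = 4
A² = 
  [  1,  -1]
  [  0,   4]

A^3 = A^2·A:
A^3[1,1] = (1)(1) + (-1)(0) = 1
A^3[1,2] = (1)(1) + (-1)(-2) = 3
A^3[2,1] = (0)(1) + (4)(0) = 0
A^3[2,2] = (0)(1) + (4)(-2) = -8
A^3 = 
  [  1,   3]
  [  0,  -8]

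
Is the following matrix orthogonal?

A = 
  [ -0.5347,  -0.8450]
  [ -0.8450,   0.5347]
Yes

AᵀA = 
  [  0.9999,   0]
  [  0,   0.9999]
≈ I (equal to I up to the 4-dp rounding of the entries)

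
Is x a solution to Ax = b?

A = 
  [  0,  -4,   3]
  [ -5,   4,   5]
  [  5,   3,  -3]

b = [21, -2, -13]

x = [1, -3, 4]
No

Ax = [24, 3, -16] ≠ b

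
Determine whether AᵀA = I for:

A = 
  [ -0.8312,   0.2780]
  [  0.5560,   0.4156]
No

AᵀA = 
  [  1,   0]
  [  0,   0.2500]
≠ I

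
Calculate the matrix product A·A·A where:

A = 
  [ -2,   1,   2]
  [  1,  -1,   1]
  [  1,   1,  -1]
A² = A·A:
A²[1,1] = (-2)(-2) + (1)(1) + (2)(1) = 7
A²[1,2] = (-2)(1) + (1)(-1) + (2)(1) = -1
A²[1,3] = (-2)(2) + (1)(1) + (2)(-1) = -5
A²[2,1] = (1)(-2) + (-1)(1) + (1)(1) = -2
A²[2,2] = (1)(1) + (-1)(-1) + (1)(1) = 3
A²[2,3] = (1)(2) + (-1)(1) + (1)(-1) = 0
A²[3,1] = (1)(-2) + (1)(1) + (-1)(1) = -2
A²[3,2] = (1)(1) + (1)(-1) + (-1)(1) = -1
A²[3,3] = (1)(2) + (1)(1) + (-1)(-1) = 4
A² = 
  [  7,  -1,  -5]
  [ -2,   3,   0]
  [ -2,  -1,   4]

A^3 = A^2·A:
A^3[1,1] = (7)(-2) + (-1)(1) + (-5)(1) = -20
A^3[1,2] = (7)(1) + (-1)(-1) + (-5)(1) = 3
A^3[1,3] = (7)(2) + (-1)(1) + (-5)(-1) = 18
A^3[2,1] = (-2)(-2) + (3)(1) + (0)(1) = 7
A^3[2,2] = (-2)(1) + (3)(-1) + (0)(1) = -5
A^3[2,3] = (-2)(2) + (3)(1) + (0)(-1) = -1
A^3[3,1] = (-2)(-2) + (-1)(1) + (4)(1) = 7
A^3[3,2] = (-2)(1) + (-1)(-1) + (4)(1) = 3
A^3[3,3] = (-2)(2) + (-1)(1) + (4)(-1) = -9
A^3 = 
  [-20,   3,  18]
  [  7,  -5,  -1]
  [  7,   3,  -9]

Therefore
A^3 = 
  [-20,   3,  18]
  [  7,  -5,  -1]
  [  7,   3,  -9]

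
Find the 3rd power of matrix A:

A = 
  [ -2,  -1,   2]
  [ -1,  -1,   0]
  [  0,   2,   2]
A² = A·A:
A²[1,1] = (-2)(-2) + (-1)(-1) + (2)(0) = 5
A²[1,2] = (-2)(-1) + (-1)(-1) + (2)(2) = 7
A²[1,3] = (-2)(2) + (-1)(0) + (2)(2) = 0
A²[2,1] = (-1)(-2) + (-1)(-1) + (0)(0) = 3
A²[2,2] = (-1)(-1) + (-1)(-1) + (0)(2) = 2
A²[2,3] = (-1)(2) + (-1)(0) + (0)(2) = -2
A²[3,1] = (0)(-2) + (2)(-1) + (2)(0) = -2
A²[3,2] = (0)(-1) + (2)(-1) + (2)(2) = 2
A²[3,3] = (0)(2) + (2)(0) + (2)(2) = 4
A² = 
  [  5,   7,   0]
  [  3,   2,  -2]
  [ -2,   2,   4]

A^3 = A^2·A:
A^3[1,1] = (5)(-2) + (7)(-1) + (0)(0) = -17
A^3[1,2] = (5)(-1) + (7)(-1) + (0)(2) = -12
A^3[1,3] = (5)(2) + (7)(0) + (0)(2) = 10
A^3[2,1] = (3)(-2) + (2)(-1) + (-2)(0) = -8
A^3[2,2] = (3)(-1) + (2)(-1) + (-2)(2) = -9
A^3[2,3] = (3)(2) + (2)(0) + (-2)(2) = 2
A^3[3,1] = (-2)(-2) + (2)(-1) + (4)(0) = 2
A^3[3,2] = (-2)(-1) + (2)(-1) + (4)(2) = 8
A^3[3,3] = (-2)(2) + (2)(0) + (4)(2) = 4
A^3 = 
  [-17, -12,  10]
  [ -8,  -9,   2]
  [  2,   8,   4]

Therefore
A^3 = 
  [-17, -12,  10]
  [ -8,  -9,   2]
  [  2,   8,   4]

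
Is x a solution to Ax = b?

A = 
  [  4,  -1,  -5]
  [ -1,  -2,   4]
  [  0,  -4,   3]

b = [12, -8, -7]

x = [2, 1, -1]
Yes

Ax = [12, -8, -7] = b ✓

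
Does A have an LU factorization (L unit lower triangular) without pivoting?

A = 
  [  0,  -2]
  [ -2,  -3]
No.
A[1,1] = 0 but A[2,1] = -2 ≠ 0. Any LU with L unit lower triangular has (LU)[1,1] = U[1,1] and (LU)[2,1] = L[2,1]·U[1,1]; matching A forces U[1,1] = 0, which then forces (LU)[2,1] = 0 ≠ -2. A row swap (pivoting) is required.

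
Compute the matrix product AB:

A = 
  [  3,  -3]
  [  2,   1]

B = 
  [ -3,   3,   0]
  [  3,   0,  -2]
A is 2×2 and B is 2×3, so AB is 2×3. Each entry is (row of A)·(column of B):
AB[1,1] = (3)(-3) + (-3)(3) = -18
AB[1,2] = (3)(3) + (-3)(0) = 9
AB[1,3] = (3)(0) + (-3)(-2) = 6
AB[2,1] = (2)(-3) + (1)(3) = -3
AB[2,2] = (2)(3) + (1)(0) = 6
AB[2,3] = (2)(0) + (1)(-2) = -2

AB = 
  [-18,   9,   6]
  [ -3,   6,  -2]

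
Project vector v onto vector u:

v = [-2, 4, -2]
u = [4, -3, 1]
v·u = (-2)(4) + (4)(-3) + (-2)(1) = -22
u·u = (4)² + (-3)² + (1)² = 26
proj_u(v) = (v·u / u·u) × u = (-22/26) × u = (-11/13) × u

proj_u(v) = [-44/13, 33/13, -11/13]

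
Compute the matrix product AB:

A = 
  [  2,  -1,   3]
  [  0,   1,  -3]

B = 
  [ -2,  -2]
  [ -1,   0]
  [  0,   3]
AB = 
  [ -3,   5]
  [ -1,  -9]

A is 2×3 and B is 3×2, so AB is 2×2. Each entry is (row of A)·(column of B):
AB[1,1] = (2)(-2) + (-1)(-1) + (3)(0) = -3
AB[1,2] = (2)(-2) + (-1)(0) + (3)(3) = 5
AB[2,1] = (0)(-2) + (1)(-1) + (-3)(0) = -1
AB[2,2] = (0)(-2) + (1)(0) + (-3)(3) = -9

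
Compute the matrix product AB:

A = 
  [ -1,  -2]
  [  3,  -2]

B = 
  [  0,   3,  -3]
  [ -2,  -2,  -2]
AB = 
  [  4,   1,   7]
  [  4,  13,  -5]

A is 2×2 and B is 2×3, so AB is 2×3. Each entry is (row of A)·(column of B):
AB[1,1] = (-1)(0) + (-2)(-2) = 4
AB[1,2] = (-1)(3) + (-2)(-2) = 1
AB[1,3] = (-1)(-3) + (-2)(-2) = 7
AB[2,1] = (3)(0) + (-2)(-2) = 4
AB[2,2] = (3)(3) + (-2)(-2) = 13
AB[2,3] = (3)(-3) + (-2)(-2) = -5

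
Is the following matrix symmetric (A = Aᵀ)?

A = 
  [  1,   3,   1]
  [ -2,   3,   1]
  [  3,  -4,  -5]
No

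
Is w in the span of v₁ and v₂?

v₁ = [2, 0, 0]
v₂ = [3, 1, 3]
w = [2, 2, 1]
No

Form the augmented matrix and row-reduce:
[v₁|v₂|w] = 
  [  2,   3,   2]
  [  0,   1,   2]
  [  0,   3,   1]
R3 → R3 - (3)·R2
REF = 
  [  2,   3,   2]
  [  0,   1,   2]
  [  0,   0,  -5]

Row 3 reads [0 0 | -5], i.e. 0 = -5, so the system is inconsistent and w ∉ span{v₁, v₂}.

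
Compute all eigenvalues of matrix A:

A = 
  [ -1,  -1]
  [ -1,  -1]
tr(A) = -2, det(A) = 0
Characteristic polynomial: λ² - tr(A)λ + det(A) = λ² + 2λ
λ² + 2λ = λ(λ + 2)

λ = 0, -2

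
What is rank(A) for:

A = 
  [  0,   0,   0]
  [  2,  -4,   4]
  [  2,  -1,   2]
rank(A) = 2

Row reduce:
Swap R1 ↔ R2
R3 → R3 - (1)·R1
Swap R2 ↔ R3
REF = 
  [  2,  -4,   4]
  [  0,   3,  -2]
  [  0,   0,   0]
Pivot columns: 1, 2 → 2 pivots.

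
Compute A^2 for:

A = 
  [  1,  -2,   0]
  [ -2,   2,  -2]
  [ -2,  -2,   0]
A² = A·A:
A²[1,1] = (1)(1) + (-2)(-2) + (0)(-2) = 5
A²[1,2] = (1)(-2) + (-2)(2) + (0)(-2) = -6
A²[1,3] = (1)(0) + (-2)(-2) + (0)(0) = 4
A²[2,1] = (-2)(1) + (2)(-2) + (-2)(-2) = -2
A²[2,2] = (-2)(-2) + (2)(2) + (-2)(-2) = 12
A²[2,3] = (-2)(0) + (2)(-2) + (-2)(0) = -4
A²[3,1] = (-2)(1) + (-2)(-2) + (0)(-2) = 2
A²[3,2] = (-2)(-2) + (-2)(2) + (0)(-2) = 0
A²[3,3] = (-2)(0) + (-2)(-2) + (0)(0) = 4
A² = 
  [  5,  -6,   4]
  [ -2,  12,  -4]
  [  2,   0,   4]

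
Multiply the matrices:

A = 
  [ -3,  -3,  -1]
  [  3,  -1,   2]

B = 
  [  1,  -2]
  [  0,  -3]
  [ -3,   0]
AB = 
  [  0,  15]
  [ -3,  -3]

A is 2×3 and B is 3×2, so AB is 2×2. Each entry is (row of A)·(column of B):
AB[1,1] = (-3)(1) + (-3)(0) + (-1)(-3) = 0
AB[1,2] = (-3)(-2) + (-3)(-3) + (-1)(0) = 15
AB[2,1] = (3)(1) + (-1)(0) + (2)(-3) = -3
AB[2,2] = (3)(-2) + (-1)(-3) + (2)(0) = -3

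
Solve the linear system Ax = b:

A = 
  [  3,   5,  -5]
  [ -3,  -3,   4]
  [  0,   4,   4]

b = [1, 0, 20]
Row reduce the augmented matrix [A|b]:
R2 → R2 + (1)·R1
R3 → R3 - (2)·R2
REF = 
  [  3,   5,  -5,   1]
  [  0,   2,  -1,   1]
  [  0,   0,   6,  18]

Back-substitution:
x₃ = 18 / 6 = 3
x₂ = (1 - (-1)(3)) / 2 = 2
x₁ = (1 - (5)(2) - (-5)(3)) / 3 = 2

x = [2, 2, 3]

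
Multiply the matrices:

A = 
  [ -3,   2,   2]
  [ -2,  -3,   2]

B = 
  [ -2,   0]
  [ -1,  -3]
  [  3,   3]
AB = 
  [ 10,   0]
  [ 13,  15]

A is 2×3 and B is 3×2, so AB is 2×2. Each entry is (row of A)·(column of B):
AB[1,1] = (-3)(-2) + (2)(-1) + (2)(3) = 10
AB[1,2] = (-3)(0) + (2)(-3) + (2)(3) = 0
AB[2,1] = (-2)(-2) + (-3)(-1) + (2)(3) = 13
AB[2,2] = (-2)(0) + (-3)(-3) + (2)(3) = 15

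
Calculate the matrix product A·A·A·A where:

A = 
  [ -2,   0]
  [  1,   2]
A² = A·A:
A²[1,1] = (-2)(-2) + (0)(1) = 4
A²[1,2] = (-2)(0) + (0)(2) = 0
A²[2,1] = (1)(-2) + (2)(1) = 0
A²[2,2] = (1)(0) + (2)(2) = 4
A² = 
  [  4,   0]
  [  0,   4]

A^3 = A^2·A:
A^3[1,1] = (4)(-2) + (0)(1) = -8
A^3[1,2] = (4)(0) + (0)(2) = 0
A^3[2,1] = (0)(-2) + (4)(1) = 4
A^3[2,2] = (0)(0) + (4)(2) = 8
A^3 = 
  [ -8,   0]
  [  4,   8]

A^4 = A^3·A:
A^4[1,1] = (-8)(-2) + (0)(1) = 16
A^4[1,2] = (-8)(0) + (0)(2) = 0
A^4[2,1] = (4)(-2) + (8)(1) = 0
A^4[2,2] = (4)(0) + (8)(2) = 16
A^4 = 
  [ 16,   0]
  [  0,  16]

Therefore
A^4 = 
  [ 16,   0]
  [  0,  16]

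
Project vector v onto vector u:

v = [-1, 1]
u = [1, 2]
v·u = (-1)(1) + (1)(2) = 1
u·u = (1)² + (2)² = 5
proj_u(v) = (v·u / u·u) × u = (1/5) × u

proj_u(v) = [1/5, 2/5]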